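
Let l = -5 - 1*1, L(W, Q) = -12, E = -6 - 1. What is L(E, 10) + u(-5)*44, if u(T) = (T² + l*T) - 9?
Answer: 2012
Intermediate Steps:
E = -7
l = -6 (l = -5 - 1 = -6)
u(T) = -9 + T² - 6*T (u(T) = (T² - 6*T) - 9 = -9 + T² - 6*T)
L(E, 10) + u(-5)*44 = -12 + (-9 + (-5)² - 6*(-5))*44 = -12 + (-9 + 25 + 30)*44 = -12 + 46*44 = -12 + 2024 = 2012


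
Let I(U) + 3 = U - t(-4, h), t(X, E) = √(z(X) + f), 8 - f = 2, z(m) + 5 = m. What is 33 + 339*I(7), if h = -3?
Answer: 1389 - 339*I*√3 ≈ 1389.0 - 587.17*I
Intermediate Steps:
z(m) = -5 + m
f = 6 (f = 8 - 1*2 = 8 - 2 = 6)
t(X, E) = √(1 + X) (t(X, E) = √((-5 + X) + 6) = √(1 + X))
I(U) = -3 + U - I*√3 (I(U) = -3 + (U - √(1 - 4)) = -3 + (U - √(-3)) = -3 + (U - I*√3) = -3 + U - I*√3)
33 + 339*I(7) = 33 + 339*(-3 + 7 - I*√3) = 33 + 339*(4 - I*√3) = 33 + (1356 - 339*I*√3) = 1389 - 339*I*√3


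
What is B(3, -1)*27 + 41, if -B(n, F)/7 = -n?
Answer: 608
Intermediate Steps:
B(n, F) = 7*n (B(n, F) = -(-7)*n = 7*n)
B(3, -1)*27 + 41 = (7*3)*27 + 41 = 21*27 + 41 = 567 + 41 = 608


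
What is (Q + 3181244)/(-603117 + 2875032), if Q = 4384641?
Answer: 1513177/454383 ≈ 3.3302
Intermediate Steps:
(Q + 3181244)/(-603117 + 2875032) = (4384641 + 3181244)/(-603117 + 2875032) = 7565885/2271915 = 7565885*(1/2271915) = 1513177/454383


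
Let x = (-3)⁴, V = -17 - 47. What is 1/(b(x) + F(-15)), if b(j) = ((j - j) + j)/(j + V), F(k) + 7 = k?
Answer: -17/293 ≈ -0.058020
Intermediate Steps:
V = -64
F(k) = -7 + k
x = 81
b(j) = j/(-64 + j) (b(j) = ((j - j) + j)/(j - 64) = (0 + j)/(-64 + j) = j/(-64 + j))
1/(b(x) + F(-15)) = 1/(81/(-64 + 81) + (-7 - 15)) = 1/(81/17 - 22) = 1/(-293/17) = -17/293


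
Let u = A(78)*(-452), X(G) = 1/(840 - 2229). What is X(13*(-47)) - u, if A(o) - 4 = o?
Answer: 51481895/1389 ≈ 37064.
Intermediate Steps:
A(o) = 4 + o
X(G) = -1/1389 (X(G) = 1/(-1389) = -1/1389)
u = -37064 (u = (4 + 78)*(-452) = 82*(-452) = -37064)
X(13*(-47)) - u = -1/1389 - 1*(-37064) = -1/1389 + 37064 = 51481895/1389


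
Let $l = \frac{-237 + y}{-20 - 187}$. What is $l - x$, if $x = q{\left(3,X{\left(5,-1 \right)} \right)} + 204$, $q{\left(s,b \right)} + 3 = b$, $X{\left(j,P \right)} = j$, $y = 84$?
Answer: $- \frac{4721}{23} \approx -205.26$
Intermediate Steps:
$q{\left(s,b \right)} = -3 + b$
$x = 206$ ($x = \left(-3 + 5\right) + 204 = 2 + 204 = 206$)
$l = \frac{17}{23}$ ($l = \frac{-237 + 84}{-20 - 187} = - \frac{153}{-207} = \left(-153\right) \left(- \frac{1}{207}\right) = \frac{17}{23} \approx 0.73913$)
$l - x = \frac{17}{23} - 206 = - \frac{4721}{23}$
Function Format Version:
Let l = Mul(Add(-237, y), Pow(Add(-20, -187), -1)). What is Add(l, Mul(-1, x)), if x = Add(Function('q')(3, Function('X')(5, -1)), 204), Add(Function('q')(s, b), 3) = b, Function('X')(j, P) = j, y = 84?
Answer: Rational(-4721, 23) ≈ -205.26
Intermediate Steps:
Function('q')(s, b) = Add(-3, b)
x = 206 (x = Add(Add(-3, 5), 204) = Add(2, 204) = 206)
l = Rational(17, 23) (l = Mul(Add(-237, 84), Pow(Add(-20, -187), -1)) = Mul(-153, Pow(-207, -1)) = Mul(-153, Rational(-1, 207)) = Rational(17, 23) ≈ 0.73913)
Add(l, Mul(-1, x)) = Add(Rational(17, 23), Mul(-1, 206)) = Add(Rational(17, 23), -206) = Rational(-4721, 23)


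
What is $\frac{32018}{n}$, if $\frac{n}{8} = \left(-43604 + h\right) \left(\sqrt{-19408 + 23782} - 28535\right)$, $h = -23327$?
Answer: $\frac{456816815}{217992085317124} + \frac{432243 \sqrt{6}}{217992085317124} \approx 2.1004 \cdot 10^{-6}$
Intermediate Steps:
$n = 15279008680 - 14457096 \sqrt{6}$ ($n = 8 \left(-43604 - 23327\right) \left(\sqrt{-19408 + 23782} - 28535\right) = 8 \left(- 66931 \left(\sqrt{4374} - 28535\right)\right) = 8 \left(- 66931 \left(27 \sqrt{6} - 28535\right)\right) = 8 \left(- 66931 \left(-28535 + 27 \sqrt{6}\right)\right) = 8 \left(1909876085 - 1807137 \sqrt{6}\right) = 15279008680 - 14457096 \sqrt{6} \approx 1.5244 \cdot 10^{10}$)
$\frac{32018}{n} = \frac{32018}{15279008680 - 14457096 \sqrt{6}}$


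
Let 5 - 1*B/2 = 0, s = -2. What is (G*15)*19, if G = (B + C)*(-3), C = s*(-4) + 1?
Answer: -16245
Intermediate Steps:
B = 10 (B = 10 - 2*0 = 10 + 0 = 10)
C = 9 (C = -2*(-4) + 1 = 8 + 1 = 9)
G = -57 (G = (10 + 9)*(-3) = 19*(-3) = -57)
(G*15)*19 = -57*15*19 = -855*19 = -16245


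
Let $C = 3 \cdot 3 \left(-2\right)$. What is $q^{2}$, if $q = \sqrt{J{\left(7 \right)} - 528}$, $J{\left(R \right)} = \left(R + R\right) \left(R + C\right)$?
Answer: $-682$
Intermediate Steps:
$C = -18$ ($C = 9 \left(-2\right) = -18$)
$J{\left(R \right)} = 2 R \left(-18 + R\right)$ ($J{\left(R \right)} = \left(R + R\right) \left(R - 18\right) = 2 R \left(-18 + R\right)$)
$q = i \sqrt{682}$ ($q = \sqrt{2 \cdot 7 \left(-18 + 7\right) - 528} = \sqrt{2 \cdot 7 \left(-11\right) - 528} = \sqrt{-154 - 528} = \sqrt{-682} = i \sqrt{682} \approx 26.115 i$)
$q^{2} = \left(i \sqrt{682}\right)^{2} = -682$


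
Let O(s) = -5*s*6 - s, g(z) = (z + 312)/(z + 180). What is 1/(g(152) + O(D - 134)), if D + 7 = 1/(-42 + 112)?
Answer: 5810/25401057 ≈ 0.00022873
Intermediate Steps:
D = -489/70 (D = -7 + 1/(-42 + 112) = -7 + 1/70 = -489/70 ≈ -6.9857)
g(z) = (312 + z)/(180 + z)
O(s) = -31*s (O(s) = -30*s - s = -31*s)
1/(g(152) + O(D - 134)) = 1/((312 + 152)/(180 + 152) - 31*(-489/70 - 134)) = 1/(464/332 - 31*(-9869/70)) = 1/((1/332)*464 + 305939/70) = 1/(116/83 + 305939/70) = 1/(25401057/5810) = 5810/25401057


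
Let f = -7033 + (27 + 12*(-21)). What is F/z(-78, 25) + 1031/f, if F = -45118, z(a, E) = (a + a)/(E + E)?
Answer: 4093290341/283062 ≈ 14461.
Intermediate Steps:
z(a, E) = a/E (z(a, E) = (2*a)/((2*E)) = (2*a)*(1/(2*E)) = a/E)
f = -7258 (f = -7033 + (27 - 252) = -7033 - 225 = -7258)
F/z(-78, 25) + 1031/f = -45118/((-78/25)) + 1031/(-7258) = -45118/((-78*1/25)) + 1031*(-1/7258) = -45118/(-78/25) - 1031/7258 = -45118*(-25/78) - 1031/7258 = 563975/39 - 1031/7258 = 4093290341/283062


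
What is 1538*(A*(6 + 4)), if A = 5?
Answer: 76900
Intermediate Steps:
1538*(A*(6 + 4)) = 1538*(5*(6 + 4)) = 1538*(5*10) = 1538*50 = 76900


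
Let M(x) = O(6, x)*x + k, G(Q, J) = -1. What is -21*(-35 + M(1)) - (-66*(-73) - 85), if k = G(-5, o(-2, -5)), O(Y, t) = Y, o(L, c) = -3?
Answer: -4103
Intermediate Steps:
k = -1
M(x) = -1 + 6*x (M(x) = 6*x - 1 = -1 + 6*x)
-21*(-35 + M(1)) - (-66*(-73) - 85) = -21*(-35 + (-1 + 6*1)) - (-66*(-73) - 85) = -21*(-35 + (-1 + 6)) - (4818 - 85) = -21*(-35 + 5) - 1*4733 = -21*(-30) - 4733 = 630 - 4733 = -4103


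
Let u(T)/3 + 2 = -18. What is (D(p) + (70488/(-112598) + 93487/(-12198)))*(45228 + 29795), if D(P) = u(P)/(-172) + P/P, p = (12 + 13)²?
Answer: -15377763506150357/29529613686 ≈ -5.2076e+5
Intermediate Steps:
u(T) = -60 (u(T) = -6 + 3*(-18) = -6 - 54 = -60)
p = 625 (p = 25² = 625)
D(P) = 58/43 (D(P) = -60/(-172) + P/P = -60*(-1/172) + 1 = 15/43 + 1 = 58/43)
(D(p) + (70488/(-112598) + 93487/(-12198)))*(45228 + 29795) = (58/43 + (70488/(-112598) + 93487/(-12198)))*(45228 + 29795) = (58/43 + (70488*(-1/112598) + 93487*(-1/12198)))*75023 = (58/43 + (-35244/56299 - 93487/12198))*75023 = (58/43 - 5693130925/686735202)*75023 = -204973988059/29529613686*75023 = -15377763506150357/29529613686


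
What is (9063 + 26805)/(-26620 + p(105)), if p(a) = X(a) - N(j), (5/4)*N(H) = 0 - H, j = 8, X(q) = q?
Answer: -59780/44181 ≈ -1.3531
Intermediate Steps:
N(H) = -4*H/5 (N(H) = 4*(0 - H)/5 = 4*(-H)/5 = -4*H/5)
p(a) = 32/5 + a (p(a) = a - (-4)*8/5 = a - 1*(-32/5) = a + 32/5 = 32/5 + a)
(9063 + 26805)/(-26620 + p(105)) = (9063 + 26805)/(-26620 + (32/5 + 105)) = 35868/(-26620 + 557/5) = 35868/(-132543/5) = 35868*(-5/132543) = -59780/44181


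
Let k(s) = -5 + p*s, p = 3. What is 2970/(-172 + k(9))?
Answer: -99/5 ≈ -19.800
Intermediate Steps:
k(s) = -5 + 3*s
2970/(-172 + k(9)) = 2970/(-172 + (-5 + 3*9)) = 2970/(-172 + (-5 + 27)) = 2970/(-172 + 22) = 2970/(-150) = 2970*(-1/150) = -99/5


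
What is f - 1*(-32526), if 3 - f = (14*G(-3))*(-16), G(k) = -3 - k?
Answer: 32529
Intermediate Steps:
f = 3 (f = 3 - 14*(-3 - 1*(-3))*(-16) = 3 - 14*(-3 + 3)*(-16) = 3 - 14*0*(-16) = 3 - 0*(-16) = 3 - 1*0 = 3 + 0 = 3)
f - 1*(-32526) = 3 - 1*(-32526) = 3 + 32526 = 32529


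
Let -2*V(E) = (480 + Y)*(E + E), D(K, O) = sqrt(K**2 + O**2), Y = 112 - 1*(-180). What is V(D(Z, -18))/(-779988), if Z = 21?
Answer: 193*sqrt(85)/64999 ≈ 0.027375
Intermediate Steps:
Y = 292 (Y = 112 + 180 = 292)
V(E) = -772*E (V(E) = -(480 + 292)*(E + E)/2 = -386*2*E = -772*E)
V(D(Z, -18))/(-779988) = -772*sqrt(21**2 + (-18)**2)/(-779988) = -772*sqrt(441 + 324)*(-1/779988) = -2316*sqrt(85)*(-1/779988) = 193*sqrt(85)/64999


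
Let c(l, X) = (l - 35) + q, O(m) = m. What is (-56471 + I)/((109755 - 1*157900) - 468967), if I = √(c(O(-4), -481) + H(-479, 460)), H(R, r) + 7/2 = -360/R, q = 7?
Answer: 56471/517112 - I*√31890862/495393296 ≈ 0.1092 - 1.1399e-5*I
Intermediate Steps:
H(R, r) = -7/2 - 360/R
c(l, X) = -28 + l (c(l, X) = (l - 35) + 7 = (-35 + l) + 7 = -28 + l)
I = I*√31890862/958 (I = √((-28 - 4) + (-7/2 - 360/(-479))) = √(-32 + (-7/2 - 360*(-1/479))) = √(-32 + (-7/2 + 360/479)) = √(-32 - 2633/958) = √(-33289/958) = I*√31890862/958 ≈ 5.8948*I)
(-56471 + I)/((109755 - 1*157900) - 468967) = (-56471 + I*√31890862/958)/((109755 - 1*157900) - 468967) = (-56471 + I*√31890862/958)/((109755 - 157900) - 468967) = (-56471 + I*√31890862/958)/(-48145 - 468967) = (-56471 + I*√31890862/958)/(-517112) = (-56471 + I*√31890862/958)*(-1/517112) = 56471/517112 - I*√31890862/495393296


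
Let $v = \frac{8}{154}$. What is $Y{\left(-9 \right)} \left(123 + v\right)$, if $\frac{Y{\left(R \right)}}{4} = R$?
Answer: $- \frac{341100}{77} \approx -4429.9$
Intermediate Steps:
$v = \frac{4}{77}$ ($v = 8 \cdot \frac{1}{154} = \frac{4}{77} \approx 0.051948$)
$Y{\left(R \right)} = 4 R$
$Y{\left(-9 \right)} \left(123 + v\right) = 4 \left(-9\right) \left(123 + \frac{4}{77}\right) = \left(-36\right) \frac{9475}{77} = - \frac{341100}{77}$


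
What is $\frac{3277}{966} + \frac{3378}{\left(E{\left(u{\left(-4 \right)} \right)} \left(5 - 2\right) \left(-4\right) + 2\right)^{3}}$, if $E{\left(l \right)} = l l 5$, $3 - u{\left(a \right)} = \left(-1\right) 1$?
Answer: $\frac{720298458619}{212331125748} \approx 3.3923$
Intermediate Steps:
$u{\left(a \right)} = 4$ ($u{\left(a \right)} = 3 - \left(-1\right) 1 = 3 - -1 = 3 + 1 = 4$)
$E{\left(l \right)} = 5 l^{2}$ ($E{\left(l \right)} = l^{2} \cdot 5 = 5 l^{2}$)
$\frac{3277}{966} + \frac{3378}{\left(E{\left(u{\left(-4 \right)} \right)} \left(5 - 2\right) \left(-4\right) + 2\right)^{3}} = \frac{3277}{966} + \frac{3378}{\left(5 \cdot 4^{2} \left(5 - 2\right) \left(-4\right) + 2\right)^{3}} = 3277 \cdot \frac{1}{966} + \frac{3378}{\left(5 \cdot 16 \cdot 3 \left(-4\right) + 2\right)^{3}} = \frac{3277}{966} + \frac{3378}{\left(80 \left(-12\right) + 2\right)^{3}} = \frac{3277}{966} + \frac{3378}{\left(-960 + 2\right)^{3}} = \frac{3277}{966} + \frac{3378}{\left(-958\right)^{3}} = \frac{3277}{966} + \frac{3378}{-879217912} = \frac{3277}{966} + 3378 \left(- \frac{1}{879217912}\right) = \frac{3277}{966} - \frac{1689}{439608956} = \frac{720298458619}{212331125748}$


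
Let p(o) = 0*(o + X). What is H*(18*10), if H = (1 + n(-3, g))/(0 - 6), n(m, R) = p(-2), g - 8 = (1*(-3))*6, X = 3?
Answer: -30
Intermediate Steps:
p(o) = 0 (p(o) = 0*(o + 3) = 0*(3 + o) = 0)
g = -10 (g = 8 + (1*(-3))*6 = 8 - 3*6 = 8 - 18 = -10)
n(m, R) = 0
H = -1/6 (H = (1 + 0)/(0 - 6) = 1/(-6) = 1*(-1/6) = -1/6 ≈ -0.16667)
H*(18*10) = -3*10 = -1/6*180 = -30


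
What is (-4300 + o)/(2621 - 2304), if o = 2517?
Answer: -1783/317 ≈ -5.6246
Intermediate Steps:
(-4300 + o)/(2621 - 2304) = (-4300 + 2517)/(2621 - 2304) = -1783/317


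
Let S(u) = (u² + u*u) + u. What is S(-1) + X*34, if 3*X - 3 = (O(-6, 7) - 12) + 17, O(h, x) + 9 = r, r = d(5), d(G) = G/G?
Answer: 1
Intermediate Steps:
d(G) = 1
r = 1
O(h, x) = -8 (O(h, x) = -9 + 1 = -8)
X = 0 (X = 1 + ((-8 - 12) + 17)/3 = 1 + (-20 + 17)/3 = 1 + (⅓)*(-3) = 1 - 1 = 0)
S(u) = u + 2*u² (S(u) = (u² + u²) + u = 2*u² + u = u + 2*u²)
S(-1) + X*34 = -(1 + 2*(-1)) + 0*34 = -(1 - 2) + 0 = -1*(-1) + 0 = 1 + 0 = 1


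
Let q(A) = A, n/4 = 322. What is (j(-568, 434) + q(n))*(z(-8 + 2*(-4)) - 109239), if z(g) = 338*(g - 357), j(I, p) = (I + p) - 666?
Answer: -114832744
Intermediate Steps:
n = 1288 (n = 4*322 = 1288)
j(I, p) = -666 + I + p
z(g) = -120666 + 338*g (z(g) = 338*(-357 + g) = -120666 + 338*g)
(j(-568, 434) + q(n))*(z(-8 + 2*(-4)) - 109239) = ((-666 - 568 + 434) + 1288)*((-120666 + 338*(-8 + 2*(-4))) - 109239) = (-800 + 1288)*((-120666 + 338*(-8 - 8)) - 109239) = 488*((-120666 + 338*(-16)) - 109239) = 488*((-120666 - 5408) - 109239) = 488*(-126074 - 109239) = 488*(-235313) = -114832744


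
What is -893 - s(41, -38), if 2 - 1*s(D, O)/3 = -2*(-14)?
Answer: -815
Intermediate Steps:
s(D, O) = -78 (s(D, O) = 6 - (-6)*(-14) = 6 - 3*28 = 6 - 84 = -78)
-893 - s(41, -38) = -893 - 1*(-78) = -893 + 78 = -815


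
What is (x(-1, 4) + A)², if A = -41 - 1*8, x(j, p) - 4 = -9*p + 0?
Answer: 6561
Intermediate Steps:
x(j, p) = 4 - 9*p (x(j, p) = 4 + (-9*p + 0) = 4 - 9*p)
A = -49 (A = -41 - 8 = -49)
(x(-1, 4) + A)² = ((4 - 9*4) - 49)² = ((4 - 36) - 49)² = (-32 - 49)² = (-81)² = 6561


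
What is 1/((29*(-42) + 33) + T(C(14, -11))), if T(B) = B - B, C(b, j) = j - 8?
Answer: -1/1185 ≈ -0.00084388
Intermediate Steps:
C(b, j) = -8 + j
T(B) = 0
1/((29*(-42) + 33) + T(C(14, -11))) = 1/((29*(-42) + 33) + 0) = 1/((-1218 + 33) + 0) = 1/(-1185 + 0) = 1/(-1185) = -1/1185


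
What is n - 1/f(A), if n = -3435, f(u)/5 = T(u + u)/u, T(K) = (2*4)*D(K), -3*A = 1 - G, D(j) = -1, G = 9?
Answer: -51524/15 ≈ -3434.9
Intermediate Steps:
A = 8/3 (A = -(1 - 1*9)/3 = -(1 - 9)/3 = -⅓*(-8) = 8/3 ≈ 2.6667)
T(K) = -8 (T(K) = (2*4)*(-1) = 8*(-1) = -8)
f(u) = -40/u (f(u) = 5*(-8/u) = -40/u)
n - 1/f(A) = -3435 - 1/((-40/8/3)) = -3435 - 1/((-40*3/8)) = -3435 - 1/(-15) = -3435 - 1*(-1/15) = -3435 + 1/15 = -51524/15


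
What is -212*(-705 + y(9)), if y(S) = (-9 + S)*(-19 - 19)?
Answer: 149460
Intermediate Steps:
y(S) = 342 - 38*S (y(S) = (-9 + S)*(-38) = 342 - 38*S)
-212*(-705 + y(9)) = -212*(-705 + (342 - 38*9)) = -212*(-705 + (342 - 342)) = -212*(-705 + 0) = -212*(-705) = 149460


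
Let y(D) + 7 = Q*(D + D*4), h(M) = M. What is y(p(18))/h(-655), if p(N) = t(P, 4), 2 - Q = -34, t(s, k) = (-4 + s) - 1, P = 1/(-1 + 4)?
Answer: 847/655 ≈ 1.2931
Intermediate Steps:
P = ⅓ (P = 1/3 = ⅓ ≈ 0.33333)
t(s, k) = -5 + s
Q = 36 (Q = 2 - 1*(-34) = 2 + 34 = 36)
p(N) = -14/3 (p(N) = -5 + ⅓ = -14/3)
y(D) = -7 + 180*D (y(D) = -7 + 36*(D + D*4) = -7 + 36*(D + 4*D) = -7 + 36*(5*D) = -7 + 180*D)
y(p(18))/h(-655) = (-7 + 180*(-14/3))/(-655) = (-7 - 840)*(-1/655) = -847*(-1/655) = 847/655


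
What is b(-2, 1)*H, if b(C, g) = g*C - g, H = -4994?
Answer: 14982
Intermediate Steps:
b(C, g) = -g + C*g (b(C, g) = C*g - g = -g + C*g)
b(-2, 1)*H = (1*(-1 - 2))*(-4994) = (1*(-3))*(-4994) = -3*(-4994) = 14982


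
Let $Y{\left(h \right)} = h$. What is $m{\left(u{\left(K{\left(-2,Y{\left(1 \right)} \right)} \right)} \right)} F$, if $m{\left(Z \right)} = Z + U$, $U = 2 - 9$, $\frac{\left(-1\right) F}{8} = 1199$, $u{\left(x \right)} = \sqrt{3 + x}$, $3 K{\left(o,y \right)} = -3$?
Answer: $67144 - 9592 \sqrt{2} \approx 53579.0$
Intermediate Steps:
$K{\left(o,y \right)} = -1$ ($K{\left(o,y \right)} = \frac{1}{3} \left(-3\right) = -1$)
$F = -9592$ ($F = \left(-8\right) 1199 = -9592$)
$U = -7$ ($U = 2 - 9 = -7$)
$m{\left(Z \right)} = -7 + Z$ ($m{\left(Z \right)} = Z - 7 = -7 + Z$)
$m{\left(u{\left(K{\left(-2,Y{\left(1 \right)} \right)} \right)} \right)} F = \left(-7 + \sqrt{3 - 1}\right) \left(-9592\right) = \left(-7 + \sqrt{2}\right) \left(-9592\right) = 67144 - 9592 \sqrt{2}$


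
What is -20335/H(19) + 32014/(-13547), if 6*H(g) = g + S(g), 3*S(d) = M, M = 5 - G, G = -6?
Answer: -2480392681/460598 ≈ -5385.2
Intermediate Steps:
M = 11 (M = 5 - 1*(-6) = 5 + 6 = 11)
S(d) = 11/3 (S(d) = (1/3)*11 = 11/3)
H(g) = 11/18 + g/6 (H(g) = (g + 11/3)/6 = (11/3 + g)/6 = 11/18 + g/6)
-20335/H(19) + 32014/(-13547) = -20335/(11/18 + (1/6)*19) + 32014/(-13547) = -20335/(11/18 + 19/6) + 32014*(-1/13547) = -20335/34/9 - 32014/13547 = -20335*9/34 - 32014/13547 = -183015/34 - 32014/13547 = -2480392681/460598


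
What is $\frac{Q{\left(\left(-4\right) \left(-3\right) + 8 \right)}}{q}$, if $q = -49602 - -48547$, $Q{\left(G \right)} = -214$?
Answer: $\frac{214}{1055} \approx 0.20284$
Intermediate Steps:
$q = -1055$ ($q = -49602 + 48547 = -1055$)
$\frac{Q{\left(\left(-4\right) \left(-3\right) + 8 \right)}}{q} = - \frac{214}{-1055} = \left(-214\right) \left(- \frac{1}{1055}\right) = \frac{214}{1055}$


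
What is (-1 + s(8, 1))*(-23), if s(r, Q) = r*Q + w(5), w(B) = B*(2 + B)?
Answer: -966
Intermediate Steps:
s(r, Q) = 35 + Q*r (s(r, Q) = r*Q + 5*(2 + 5) = Q*r + 5*7 = Q*r + 35 = 35 + Q*r)
(-1 + s(8, 1))*(-23) = (-1 + (35 + 1*8))*(-23) = (-1 + (35 + 8))*(-23) = (-1 + 43)*(-23) = 42*(-23) = -966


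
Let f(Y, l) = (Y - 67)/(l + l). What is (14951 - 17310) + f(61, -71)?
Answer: -167486/71 ≈ -2359.0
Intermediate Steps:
f(Y, l) = (-67 + Y)/(2*l) (f(Y, l) = (-67 + Y)/((2*l)) = (-67 + Y)*(1/(2*l)) = (-67 + Y)/(2*l))
(14951 - 17310) + f(61, -71) = (14951 - 17310) + (½)*(-67 + 61)/(-71) = -2359 + (½)*(-1/71)*(-6) = -2359 + 3/71 = -167486/71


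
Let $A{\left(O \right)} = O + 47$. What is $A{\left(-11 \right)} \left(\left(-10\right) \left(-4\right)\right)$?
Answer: $1440$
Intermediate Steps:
$A{\left(O \right)} = 47 + O$
$A{\left(-11 \right)} \left(\left(-10\right) \left(-4\right)\right) = \left(47 - 11\right) \left(\left(-10\right) \left(-4\right)\right) = 36 \cdot 40 = 1440$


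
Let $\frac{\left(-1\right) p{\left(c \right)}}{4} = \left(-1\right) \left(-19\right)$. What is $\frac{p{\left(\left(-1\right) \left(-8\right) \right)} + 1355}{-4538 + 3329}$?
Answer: $- \frac{1279}{1209} \approx -1.0579$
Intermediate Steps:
$p{\left(c \right)} = -76$ ($p{\left(c \right)} = - 4 \left(\left(-1\right) \left(-19\right)\right) = \left(-4\right) 19 = -76$)
$\frac{p{\left(\left(-1\right) \left(-8\right) \right)} + 1355}{-4538 + 3329} = \frac{-76 + 1355}{-4538 + 3329} = \frac{1279}{-1209} = 1279 \left(- \frac{1}{1209}\right) = - \frac{1279}{1209}$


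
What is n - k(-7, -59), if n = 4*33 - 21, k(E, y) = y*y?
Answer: -3370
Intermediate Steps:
k(E, y) = y**2
n = 111 (n = 132 - 21 = 111)
n - k(-7, -59) = 111 - 1*(-59)**2 = 111 - 1*3481 = 111 - 3481 = -3370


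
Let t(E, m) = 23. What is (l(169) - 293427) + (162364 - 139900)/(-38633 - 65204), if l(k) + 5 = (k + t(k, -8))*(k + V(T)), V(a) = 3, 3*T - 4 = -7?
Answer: -27040007960/103837 ≈ -2.6041e+5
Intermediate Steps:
T = -1 (T = 4/3 + (⅓)*(-7) = 4/3 - 7/3 = -1)
l(k) = -5 + (3 + k)*(23 + k) (l(k) = -5 + (k + 23)*(k + 3) = -5 + (23 + k)*(3 + k) = -5 + (3 + k)*(23 + k))
(l(169) - 293427) + (162364 - 139900)/(-38633 - 65204) = ((64 + 169² + 26*169) - 293427) + (162364 - 139900)/(-38633 - 65204) = ((64 + 28561 + 4394) - 293427) + 22464/(-103837) = (33019 - 293427) + 22464*(-1/103837) = -260408 - 22464/103837 = -27040007960/103837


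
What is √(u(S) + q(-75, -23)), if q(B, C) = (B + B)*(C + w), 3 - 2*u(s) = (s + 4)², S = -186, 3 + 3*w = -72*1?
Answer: I*√37442/2 ≈ 96.75*I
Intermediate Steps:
w = -25 (w = -1 + (-72*1)/3 = -1 + (⅓)*(-72) = -1 - 24 = -25)
u(s) = 3/2 - (4 + s)²/2 (u(s) = 3/2 - (s + 4)²/2 = 3/2 - (4 + s)²/2)
q(B, C) = 2*B*(-25 + C) (q(B, C) = (B + B)*(C - 25) = (2*B)*(-25 + C) = 2*B*(-25 + C))
√(u(S) + q(-75, -23)) = √((3/2 - (4 - 186)²/2) + 2*(-75)*(-25 - 23)) = √((3/2 - ½*(-182)²) + 2*(-75)*(-48)) = √((3/2 - ½*33124) + 7200) = √((3/2 - 16562) + 7200) = √(-33121/2 + 7200) = √(-18721/2) = I*√37442/2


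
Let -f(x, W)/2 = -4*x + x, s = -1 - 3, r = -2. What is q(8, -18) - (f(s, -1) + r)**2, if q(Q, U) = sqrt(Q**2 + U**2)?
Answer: -676 + 2*sqrt(97) ≈ -656.30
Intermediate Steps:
s = -4
f(x, W) = 6*x (f(x, W) = -2*(-4*x + x) = -(-6)*x = 6*x)
q(8, -18) - (f(s, -1) + r)**2 = sqrt(8**2 + (-18)**2) - (6*(-4) - 2)**2 = sqrt(64 + 324) - (-24 - 2)**2 = sqrt(388) - 1*(-26)**2 = 2*sqrt(97) - 1*676 = 2*sqrt(97) - 676 = -676 + 2*sqrt(97)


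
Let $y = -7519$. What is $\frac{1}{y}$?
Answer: $- \frac{1}{7519} \approx -0.000133$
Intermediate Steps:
$\frac{1}{y} = \frac{1}{-7519} = - \frac{1}{7519}$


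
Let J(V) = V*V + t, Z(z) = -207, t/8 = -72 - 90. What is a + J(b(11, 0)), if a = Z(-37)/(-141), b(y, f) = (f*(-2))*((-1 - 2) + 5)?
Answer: -60843/47 ≈ -1294.5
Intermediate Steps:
t = -1296 (t = 8*(-72 - 90) = 8*(-162) = -1296)
b(y, f) = -4*f (b(y, f) = (-2*f)*(-3 + 5) = -2*f*2 = -4*f)
J(V) = -1296 + V² (J(V) = V*V - 1296 = V² - 1296 = -1296 + V²)
a = 69/47 (a = -207/(-141) = -207*(-1/141) = 69/47 ≈ 1.4681)
a + J(b(11, 0)) = 69/47 + (-1296 + (-4*0)²) = 69/47 + (-1296 + 0²) = 69/47 + (-1296 + 0) = 69/47 - 1296 = -60843/47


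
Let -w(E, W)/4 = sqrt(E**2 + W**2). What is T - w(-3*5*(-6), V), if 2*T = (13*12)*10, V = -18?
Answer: 780 + 72*sqrt(26) ≈ 1147.1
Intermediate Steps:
w(E, W) = -4*sqrt(E**2 + W**2)
T = 780 (T = ((13*12)*10)/2 = (156*10)/2 = (1/2)*1560 = 780)
T - w(-3*5*(-6), V) = 780 - (-4)*sqrt((-3*5*(-6))**2 + (-18)**2) = 780 - (-4)*sqrt((-15*(-6))**2 + 324) = 780 - (-4)*sqrt(90**2 + 324) = 780 - (-4)*sqrt(8100 + 324) = 780 - (-4)*sqrt(8424) = 780 - (-4)*18*sqrt(26) = 780 - (-72)*sqrt(26) = 780 + 72*sqrt(26)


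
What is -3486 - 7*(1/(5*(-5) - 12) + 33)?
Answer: -137522/37 ≈ -3716.8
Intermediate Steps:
-3486 - 7*(1/(5*(-5) - 12) + 33) = -3486 - 7*(1/(-25 - 12) + 33) = -3486 - 7*(1/(-37) + 33) = -3486 - 7*(-1/37 + 33) = -3486 - 7*1220/37 = -3486 - 1*8540/37 = -3486 - 8540/37 = -137522/37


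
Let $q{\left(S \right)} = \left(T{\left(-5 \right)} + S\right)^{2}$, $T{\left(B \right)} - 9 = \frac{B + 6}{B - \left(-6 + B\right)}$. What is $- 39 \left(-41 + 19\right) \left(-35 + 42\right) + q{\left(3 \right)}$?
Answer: $\frac{221545}{36} \approx 6154.0$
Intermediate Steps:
$T{\left(B \right)} = 10 + \frac{B}{6}$ ($T{\left(B \right)} = 9 + \frac{B + 6}{B - \left(-6 + B\right)} = 9 + \frac{6 + B}{6} = 9 + \left(6 + B\right) \frac{1}{6} = 9 + \left(1 + \frac{B}{6}\right) = 10 + \frac{B}{6}$)
$q{\left(S \right)} = \left(\frac{55}{6} + S\right)^{2}$ ($q{\left(S \right)} = \left(\left(10 + \frac{1}{6} \left(-5\right)\right) + S\right)^{2} = \left(\left(10 - \frac{5}{6}\right) + S\right)^{2} = \left(\frac{55}{6} + S\right)^{2}$)
$- 39 \left(-41 + 19\right) \left(-35 + 42\right) + q{\left(3 \right)} = - 39 \left(-41 + 19\right) \left(-35 + 42\right) + \frac{\left(55 + 6 \cdot 3\right)^{2}}{36} = - 39 \left(\left(-22\right) 7\right) + \frac{\left(55 + 18\right)^{2}}{36} = \left(-39\right) \left(-154\right) + \frac{73^{2}}{36} = 6006 + \frac{1}{36} \cdot 5329 = 6006 + \frac{5329}{36} = \frac{221545}{36}$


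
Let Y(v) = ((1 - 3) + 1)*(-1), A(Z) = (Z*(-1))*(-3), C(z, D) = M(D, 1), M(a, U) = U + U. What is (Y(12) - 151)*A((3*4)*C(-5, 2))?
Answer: -10800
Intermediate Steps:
M(a, U) = 2*U
C(z, D) = 2 (C(z, D) = 2*1 = 2)
A(Z) = 3*Z (A(Z) = -Z*(-3) = 3*Z)
Y(v) = 1 (Y(v) = (-2 + 1)*(-1) = -1*(-1) = 1)
(Y(12) - 151)*A((3*4)*C(-5, 2)) = (1 - 151)*(3*((3*4)*2)) = -450*12*2 = -450*24 = -150*72 = -10800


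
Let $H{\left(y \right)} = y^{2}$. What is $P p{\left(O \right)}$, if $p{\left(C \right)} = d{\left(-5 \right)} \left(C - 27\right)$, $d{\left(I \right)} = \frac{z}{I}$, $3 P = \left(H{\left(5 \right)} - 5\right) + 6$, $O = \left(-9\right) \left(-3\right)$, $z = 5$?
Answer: $0$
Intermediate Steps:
$O = 27$
$P = \frac{26}{3}$ ($P = \frac{\left(5^{2} - 5\right) + 6}{3} = \frac{\left(25 - 5\right) + 6}{3} = \frac{20 + 6}{3} = \frac{1}{3} \cdot 26 = \frac{26}{3} \approx 8.6667$)
$d{\left(I \right)} = \frac{5}{I}$
$p{\left(C \right)} = 27 - C$ ($p{\left(C \right)} = \frac{5}{-5} \left(C - 27\right) = 5 \left(- \frac{1}{5}\right) \left(-27 + C\right) = - (-27 + C) = 27 - C$)
$P p{\left(O \right)} = \frac{26 \left(27 - 27\right)}{3} = \frac{26}{3} \cdot 0 = 0$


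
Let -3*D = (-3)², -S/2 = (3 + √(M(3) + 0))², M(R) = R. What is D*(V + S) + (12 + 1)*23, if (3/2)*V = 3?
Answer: 365 + 36*√3 ≈ 427.35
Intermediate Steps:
V = 2 (V = (⅔)*3 = 2)
S = -2*(3 + √3)² (S = -2*(3 + √(3 + 0))² = -2*(3 + √3)² ≈ -44.785)
D = -3 (D = -⅓*(-3)² = -⅓*9 = -3)
D*(V + S) + (12 + 1)*23 = -3*(2 + (-24 - 12*√3)) + (12 + 1)*23 = -3*(-22 - 12*√3) + 13*23 = (66 + 36*√3) + 299 = 365 + 36*√3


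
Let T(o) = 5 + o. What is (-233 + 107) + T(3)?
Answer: -118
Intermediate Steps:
(-233 + 107) + T(3) = (-233 + 107) + (5 + 3) = -126 + 8 = -118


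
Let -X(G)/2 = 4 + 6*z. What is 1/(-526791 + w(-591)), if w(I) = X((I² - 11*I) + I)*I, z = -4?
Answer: -1/550431 ≈ -1.8168e-6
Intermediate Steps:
X(G) = 40 (X(G) = -2*(4 + 6*(-4)) = -2*(4 - 24) = -2*(-20) = 40)
w(I) = 40*I
1/(-526791 + w(-591)) = 1/(-526791 + 40*(-591)) = 1/(-526791 - 23640) = 1/(-550431) = -1/550431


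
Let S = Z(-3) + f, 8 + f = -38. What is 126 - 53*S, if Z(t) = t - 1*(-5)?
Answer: 2458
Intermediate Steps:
Z(t) = 5 + t (Z(t) = t + 5 = 5 + t)
f = -46 (f = -8 - 38 = -46)
S = -44 (S = (5 - 3) - 46 = 2 - 46 = -44)
126 - 53*S = 126 - 53*(-44) = 126 + 2332 = 2458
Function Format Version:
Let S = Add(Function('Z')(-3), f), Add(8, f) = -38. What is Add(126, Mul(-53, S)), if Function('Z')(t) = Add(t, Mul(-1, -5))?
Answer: 2458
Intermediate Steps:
Function('Z')(t) = Add(5, t) (Function('Z')(t) = Add(t, 5) = Add(5, t))
f = -46 (f = Add(-8, -38) = -46)
S = -44 (S = Add(Add(5, -3), -46) = Add(2, -46) = -44)
Add(126, Mul(-53, S)) = Add(126, Mul(-53, -44)) = Add(126, 2332) = 2458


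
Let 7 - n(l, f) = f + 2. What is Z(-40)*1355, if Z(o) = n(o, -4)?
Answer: 12195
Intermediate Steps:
n(l, f) = 5 - f (n(l, f) = 7 - (f + 2) = 7 - (2 + f) = 7 + (-2 - f) = 5 - f)
Z(o) = 9 (Z(o) = 5 - 1*(-4) = 5 + 4 = 9)
Z(-40)*1355 = 9*1355 = 12195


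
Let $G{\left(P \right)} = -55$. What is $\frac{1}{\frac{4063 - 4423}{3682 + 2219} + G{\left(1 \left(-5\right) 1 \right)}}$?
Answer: $- \frac{1967}{108305} \approx -0.018162$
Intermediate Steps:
$\frac{1}{\frac{4063 - 4423}{3682 + 2219} + G{\left(1 \left(-5\right) 1 \right)}} = \frac{1}{\frac{4063 - 4423}{3682 + 2219} - 55} = \frac{1}{- \frac{360}{5901} - 55} = \frac{1}{\left(-360\right) \frac{1}{5901} - 55} = \frac{1}{- \frac{120}{1967} - 55} = \frac{1}{- \frac{108305}{1967}} = - \frac{1967}{108305}$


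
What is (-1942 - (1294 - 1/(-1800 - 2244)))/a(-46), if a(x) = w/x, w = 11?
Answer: 300986855/22242 ≈ 13532.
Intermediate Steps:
a(x) = 11/x
(-1942 - (1294 - 1/(-1800 - 2244)))/a(-46) = (-1942 - (1294 - 1/(-1800 - 2244)))/((11/(-46))) = (-1942 - (1294 - 1/(-4044)))/((11*(-1/46))) = (-1942 - (1294 - 1*(-1/4044)))/(-11/46) = (-1942 - (1294 + 1/4044))*(-46/11) = (-1942 - 1*5232937/4044)*(-46/11) = (-1942 - 5232937/4044)*(-46/11) = -13086385/4044*(-46/11) = 300986855/22242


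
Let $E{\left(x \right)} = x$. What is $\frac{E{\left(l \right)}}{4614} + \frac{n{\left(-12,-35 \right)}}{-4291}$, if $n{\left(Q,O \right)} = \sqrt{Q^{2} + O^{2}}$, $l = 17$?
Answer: $- \frac{97771}{19798674} \approx -0.0049383$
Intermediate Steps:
$n{\left(Q,O \right)} = \sqrt{O^{2} + Q^{2}}$
$\frac{E{\left(l \right)}}{4614} + \frac{n{\left(-12,-35 \right)}}{-4291} = \frac{17}{4614} + \frac{\sqrt{\left(-35\right)^{2} + \left(-12\right)^{2}}}{-4291} = 17 \cdot \frac{1}{4614} + \sqrt{1225 + 144} \left(- \frac{1}{4291}\right) = \frac{17}{4614} + \sqrt{1369} \left(- \frac{1}{4291}\right) = \frac{17}{4614} + 37 \left(- \frac{1}{4291}\right) = \frac{17}{4614} - \frac{37}{4291} = - \frac{97771}{19798674}$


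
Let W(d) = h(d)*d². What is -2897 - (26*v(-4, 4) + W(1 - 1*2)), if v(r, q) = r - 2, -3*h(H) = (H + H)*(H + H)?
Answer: -8219/3 ≈ -2739.7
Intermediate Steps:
h(H) = -4*H²/3 (h(H) = -(H + H)*(H + H)/3 = -2*H*2*H/3 = -4*H²/3)
v(r, q) = -2 + r
W(d) = -4*d⁴/3 (W(d) = (-4*d²/3)*d² = -4*d⁴/3)
-2897 - (26*v(-4, 4) + W(1 - 1*2)) = -2897 - (26*(-2 - 4) - 4*(1 - 1*2)⁴/3) = -2897 - (26*(-6) - 4*(1 - 2)⁴/3) = -2897 - (-156 - 4/3*(-1)⁴) = -2897 - (-156 - 4/3*1) = -2897 - (-156 - 4/3) = -2897 - 1*(-472/3) = -2897 + 472/3 = -8219/3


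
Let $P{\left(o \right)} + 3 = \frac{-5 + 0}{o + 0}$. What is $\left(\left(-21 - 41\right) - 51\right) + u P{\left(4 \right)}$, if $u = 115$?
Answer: $- \frac{2407}{4} \approx -601.75$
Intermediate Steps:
$P{\left(o \right)} = -3 - \frac{5}{o}$ ($P{\left(o \right)} = -3 + \frac{-5 + 0}{o + 0} = -3 - \frac{5}{o}$)
$\left(\left(-21 - 41\right) - 51\right) + u P{\left(4 \right)} = \left(\left(-21 - 41\right) - 51\right) + 115 \left(-3 - \frac{5}{4}\right) = \left(-62 - 51\right) + 115 \left(-3 - \frac{5}{4}\right) = -113 + 115 \left(-3 - \frac{5}{4}\right) = -113 + 115 \left(- \frac{17}{4}\right) = -113 - \frac{1955}{4} = - \frac{2407}{4}$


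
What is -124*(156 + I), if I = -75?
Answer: -10044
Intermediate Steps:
-124*(156 + I) = -124*(156 - 75) = -124*81 = -10044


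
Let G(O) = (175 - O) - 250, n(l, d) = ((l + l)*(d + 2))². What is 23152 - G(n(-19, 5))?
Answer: 93983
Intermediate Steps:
n(l, d) = 4*l²*(2 + d)² (n(l, d) = ((2*l)*(2 + d))² = (2*l*(2 + d))² = 4*l²*(2 + d)²)
G(O) = -75 - O
23152 - G(n(-19, 5)) = 23152 - (-75 - 4*(-19)²*(2 + 5)²) = 23152 - (-75 - 4*361*7²) = 23152 - (-75 - 4*361*49) = 23152 - (-75 - 1*70756) = 23152 - (-75 - 70756) = 23152 - 1*(-70831) = 23152 + 70831 = 93983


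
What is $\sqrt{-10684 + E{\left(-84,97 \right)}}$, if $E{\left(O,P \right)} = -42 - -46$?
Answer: $2 i \sqrt{2670} \approx 103.34 i$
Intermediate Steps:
$E{\left(O,P \right)} = 4$ ($E{\left(O,P \right)} = -42 + 46 = 4$)
$\sqrt{-10684 + E{\left(-84,97 \right)}} = \sqrt{-10684 + 4} = \sqrt{-10680} = 2 i \sqrt{2670}$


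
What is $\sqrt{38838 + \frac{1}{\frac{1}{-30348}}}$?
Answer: $\sqrt{8490} \approx 92.141$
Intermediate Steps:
$\sqrt{38838 + \frac{1}{\frac{1}{-30348}}} = \sqrt{38838 + \frac{1}{- \frac{1}{30348}}} = \sqrt{38838 - 30348} = \sqrt{8490}$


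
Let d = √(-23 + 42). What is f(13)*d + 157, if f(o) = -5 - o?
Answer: 157 - 18*√19 ≈ 78.540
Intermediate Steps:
d = √19 ≈ 4.3589
f(13)*d + 157 = (-5 - 1*13)*√19 + 157 = (-5 - 13)*√19 + 157 = -18*√19 + 157 = 157 - 18*√19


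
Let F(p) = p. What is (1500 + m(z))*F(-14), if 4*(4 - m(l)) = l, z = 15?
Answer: -42007/2 ≈ -21004.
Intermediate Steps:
m(l) = 4 - l/4
(1500 + m(z))*F(-14) = (1500 + (4 - ¼*15))*(-14) = (1500 + (4 - 15/4))*(-14) = (1500 + ¼)*(-14) = (6001/4)*(-14) = -42007/2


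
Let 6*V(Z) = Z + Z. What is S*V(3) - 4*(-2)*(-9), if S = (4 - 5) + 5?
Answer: -68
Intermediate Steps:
V(Z) = Z/3 (V(Z) = (Z + Z)/6 = (2*Z)/6 = Z/3)
S = 4 (S = -1 + 5 = 4)
S*V(3) - 4*(-2)*(-9) = 4*((1/3)*3) - 4*(-2)*(-9) = 4*1 - (-8)*(-9) = 4 - 1*72 = 4 - 72 = -68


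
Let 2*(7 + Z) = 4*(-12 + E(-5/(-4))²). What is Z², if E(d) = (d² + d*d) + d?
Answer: 54289/1024 ≈ 53.017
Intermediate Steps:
E(d) = d + 2*d² (E(d) = (d² + d²) + d = 2*d² + d = d + 2*d²)
Z = 233/32 (Z = -7 + (4*(-12 + ((-5/(-4))*(1 + 2*(-5/(-4))))²))/2 = -7 + (4*(-12 + ((-5*(-¼))*(1 + 2*(-5*(-¼))))²))/2 = -7 + (4*(-12 + (5*(1 + 2*(5/4))/4)²))/2 = -7 + (4*(-12 + (5*(1 + 5/2)/4)²))/2 = -7 + (4*(-12 + ((5/4)*(7/2))²))/2 = -7 + (4*(-12 + (35/8)²))/2 = -7 + (4*(-12 + 1225/64))/2 = -7 + (4*(457/64))/2 = -7 + (½)*(457/16) = -7 + 457/32 = 233/32 ≈ 7.2813)
Z² = (233/32)² = 54289/1024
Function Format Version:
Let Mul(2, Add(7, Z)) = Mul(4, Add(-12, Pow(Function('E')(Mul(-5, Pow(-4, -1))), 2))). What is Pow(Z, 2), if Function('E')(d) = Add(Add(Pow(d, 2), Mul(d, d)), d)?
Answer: Rational(54289, 1024) ≈ 53.017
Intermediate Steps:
Function('E')(d) = Add(d, Mul(2, Pow(d, 2))) (Function('E')(d) = Add(Add(Pow(d, 2), Pow(d, 2)), d) = Add(Mul(2, Pow(d, 2)), d) = Add(d, Mul(2, Pow(d, 2))))
Z = Rational(233, 32) (Z = Add(-7, Mul(Rational(1, 2), Mul(4, Add(-12, Pow(Mul(Mul(-5, Pow(-4, -1)), Add(1, Mul(2, Mul(-5, Pow(-4, -1))))), 2))))) = Add(-7, Mul(Rational(1, 2), Mul(4, Add(-12, Pow(Mul(Mul(-5, Rational(-1, 4)), Add(1, Mul(2, Mul(-5, Rational(-1, 4))))), 2))))) = Add(-7, Mul(Rational(1, 2), Mul(4, Add(-12, Pow(Mul(Rational(5, 4), Add(1, Mul(2, Rational(5, 4)))), 2))))) = Add(-7, Mul(Rational(1, 2), Mul(4, Add(-12, Pow(Mul(Rational(5, 4), Add(1, Rational(5, 2))), 2))))) = Add(-7, Mul(Rational(1, 2), Mul(4, Add(-12, Pow(Mul(Rational(5, 4), Rational(7, 2)), 2))))) = Add(-7, Mul(Rational(1, 2), Mul(4, Add(-12, Pow(Rational(35, 8), 2))))) = Add(-7, Mul(Rational(1, 2), Mul(4, Add(-12, Rational(1225, 64))))) = Add(-7, Mul(Rational(1, 2), Mul(4, Rational(457, 64)))) = Add(-7, Mul(Rational(1, 2), Rational(457, 16))) = Add(-7, Rational(457, 32)) = Rational(233, 32) ≈ 7.2813)
Pow(Z, 2) = Pow(Rational(233, 32), 2) = Rational(54289, 1024)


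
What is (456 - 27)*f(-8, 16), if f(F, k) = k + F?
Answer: 3432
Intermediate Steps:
f(F, k) = F + k
(456 - 27)*f(-8, 16) = (456 - 27)*(-8 + 16) = 429*8 = 3432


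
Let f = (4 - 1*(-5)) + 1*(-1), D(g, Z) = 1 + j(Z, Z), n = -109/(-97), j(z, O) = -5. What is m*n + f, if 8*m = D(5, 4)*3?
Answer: 1225/194 ≈ 6.3144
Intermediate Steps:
n = 109/97 (n = -109*(-1/97) = 109/97 ≈ 1.1237)
D(g, Z) = -4 (D(g, Z) = 1 - 5 = -4)
m = -3/2 (m = (-4*3)/8 = (1/8)*(-12) = -3/2 ≈ -1.5000)
f = 8 (f = (4 + 5) - 1 = 9 - 1 = 8)
m*n + f = -3/2*109/97 + 8 = -327/194 + 8 = 1225/194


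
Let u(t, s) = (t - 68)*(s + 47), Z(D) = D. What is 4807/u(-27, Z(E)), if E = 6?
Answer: -253/265 ≈ -0.95472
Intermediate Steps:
u(t, s) = (-68 + t)*(47 + s)
4807/u(-27, Z(E)) = 4807/(-3196 - 68*6 + 47*(-27) + 6*(-27)) = 4807/(-3196 - 408 - 1269 - 162) = 4807/(-5035) = 4807*(-1/5035) = -253/265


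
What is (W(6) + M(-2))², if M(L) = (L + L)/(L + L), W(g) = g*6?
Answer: 1369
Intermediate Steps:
W(g) = 6*g
M(L) = 1 (M(L) = (2*L)/((2*L)) = (2*L)*(1/(2*L)) = 1)
(W(6) + M(-2))² = (6*6 + 1)² = (36 + 1)² = 37² = 1369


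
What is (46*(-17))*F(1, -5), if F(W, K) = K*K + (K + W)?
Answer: -16422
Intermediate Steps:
F(W, K) = K + W + K² (F(W, K) = K² + (K + W) = K + W + K²)
(46*(-17))*F(1, -5) = (46*(-17))*(-5 + 1 + (-5)²) = -782*(-5 + 1 + 25) = -782*21 = -16422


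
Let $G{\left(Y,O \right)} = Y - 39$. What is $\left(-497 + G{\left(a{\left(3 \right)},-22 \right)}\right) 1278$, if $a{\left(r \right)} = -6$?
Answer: $-692676$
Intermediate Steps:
$G{\left(Y,O \right)} = -39 + Y$
$\left(-497 + G{\left(a{\left(3 \right)},-22 \right)}\right) 1278 = \left(-497 - 45\right) 1278 = \left(-542\right) 1278 = -692676$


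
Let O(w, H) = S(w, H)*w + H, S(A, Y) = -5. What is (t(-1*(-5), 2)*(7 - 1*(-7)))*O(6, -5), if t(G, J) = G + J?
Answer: -3430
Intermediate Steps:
O(w, H) = H - 5*w (O(w, H) = -5*w + H = H - 5*w)
(t(-1*(-5), 2)*(7 - 1*(-7)))*O(6, -5) = ((-1*(-5) + 2)*(7 - 1*(-7)))*(-5 - 5*6) = ((5 + 2)*(7 + 7))*(-5 - 30) = (7*14)*(-35) = 98*(-35) = -3430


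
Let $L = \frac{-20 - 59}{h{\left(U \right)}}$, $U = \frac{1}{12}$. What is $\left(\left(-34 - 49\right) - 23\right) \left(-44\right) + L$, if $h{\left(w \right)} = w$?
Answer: $3716$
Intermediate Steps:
$U = \frac{1}{12} \approx 0.083333$
$L = -948$ ($L = \left(-20 - 59\right) \frac{1}{\frac{1}{12}} = \left(-20 - 59\right) 12 = \left(-79\right) 12 = -948$)
$\left(\left(-34 - 49\right) - 23\right) \left(-44\right) + L = \left(\left(-34 - 49\right) - 23\right) \left(-44\right) - 948 = \left(-83 - 23\right) \left(-44\right) - 948 = \left(-106\right) \left(-44\right) - 948 = 4664 - 948 = 3716$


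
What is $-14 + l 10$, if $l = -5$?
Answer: $-64$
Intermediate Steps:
$-14 + l 10 = -14 - 50 = -64$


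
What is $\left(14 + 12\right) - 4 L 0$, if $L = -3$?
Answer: $0$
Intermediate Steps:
$\left(14 + 12\right) - 4 L 0 = \left(14 + 12\right) \left(-4\right) \left(-3\right) 0 = 26 \cdot 12 \cdot 0 = 26 \cdot 0 = 0$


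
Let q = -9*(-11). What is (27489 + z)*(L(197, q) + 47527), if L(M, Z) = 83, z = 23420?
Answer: 2423777490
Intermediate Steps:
q = 99
(27489 + z)*(L(197, q) + 47527) = (27489 + 23420)*(83 + 47527) = 50909*47610 = 2423777490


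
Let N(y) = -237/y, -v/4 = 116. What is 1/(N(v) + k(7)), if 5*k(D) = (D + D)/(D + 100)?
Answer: 248240/133291 ≈ 1.8624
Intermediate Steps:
k(D) = 2*D/(5*(100 + D)) (k(D) = ((D + D)/(D + 100))/5 = ((2*D)/(100 + D))/5 = (2*D/(100 + D))/5 = 2*D/(5*(100 + D)))
v = -464 (v = -4*116 = -464)
1/(N(v) + k(7)) = 1/(-237/(-464) + (⅖)*7/(100 + 7)) = 1/(-237*(-1/464) + (⅖)*7/107) = 1/(237/464 + (⅖)*7*(1/107)) = 1/(237/464 + 14/535) = 1/(133291/248240) = 248240/133291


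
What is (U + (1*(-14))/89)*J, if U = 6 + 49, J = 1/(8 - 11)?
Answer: -1627/89 ≈ -18.281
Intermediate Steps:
J = -⅓ (J = 1/(-3) = -⅓ ≈ -0.33333)
U = 55
(U + (1*(-14))/89)*J = (55 + (1*(-14))/89)*(-⅓) = (55 - 14*1/89)*(-⅓) = (55 - 14/89)*(-⅓) = (4881/89)*(-⅓) = -1627/89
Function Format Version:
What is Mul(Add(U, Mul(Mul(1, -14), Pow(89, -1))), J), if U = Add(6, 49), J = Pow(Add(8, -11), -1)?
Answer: Rational(-1627, 89) ≈ -18.281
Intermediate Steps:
J = Rational(-1, 3) (J = Pow(-3, -1) = Rational(-1, 3) ≈ -0.33333)
U = 55
Mul(Add(U, Mul(Mul(1, -14), Pow(89, -1))), J) = Mul(Add(55, Mul(Mul(1, -14), Pow(89, -1))), Rational(-1, 3)) = Mul(Add(55, Mul(-14, Rational(1, 89))), Rational(-1, 3)) = Mul(Add(55, Rational(-14, 89)), Rational(-1, 3)) = Mul(Rational(4881, 89), Rational(-1, 3)) = Rational(-1627, 89)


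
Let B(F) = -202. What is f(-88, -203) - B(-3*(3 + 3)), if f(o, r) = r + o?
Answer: -89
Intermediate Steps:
f(o, r) = o + r
f(-88, -203) - B(-3*(3 + 3)) = (-88 - 203) - 1*(-202) = -291 + 202 = -89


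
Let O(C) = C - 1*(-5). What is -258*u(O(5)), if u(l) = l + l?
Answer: -5160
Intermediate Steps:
O(C) = 5 + C (O(C) = C + 5 = 5 + C)
u(l) = 2*l
-258*u(O(5)) = -516*(5 + 5) = -516*10 = -258*20 = -5160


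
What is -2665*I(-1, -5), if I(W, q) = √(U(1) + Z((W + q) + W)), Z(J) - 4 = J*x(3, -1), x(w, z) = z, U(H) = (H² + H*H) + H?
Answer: -2665*√14 ≈ -9971.5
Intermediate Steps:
U(H) = H + 2*H² (U(H) = (H² + H²) + H = 2*H² + H = H + 2*H²)
Z(J) = 4 - J (Z(J) = 4 + J*(-1) = 4 - J)
I(W, q) = √(7 - q - 2*W) (I(W, q) = √(1*(1 + 2*1) + (4 - ((W + q) + W))) = √(1*(1 + 2) + (4 - (q + 2*W))) = √(1*3 + (4 + (-q - 2*W))) = √(3 + (4 - q - 2*W)) = √(7 - q - 2*W))
-2665*I(-1, -5) = -2665*√(7 - 1*(-5) - 2*(-1)) = -2665*√(7 + 5 + 2) = -2665*√14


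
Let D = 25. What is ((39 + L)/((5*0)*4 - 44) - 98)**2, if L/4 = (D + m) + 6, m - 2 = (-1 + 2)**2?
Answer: 20133169/1936 ≈ 10399.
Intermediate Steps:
m = 3 (m = 2 + (-1 + 2)**2 = 2 + 1**2 = 2 + 1 = 3)
L = 136 (L = 4*((25 + 3) + 6) = 4*(28 + 6) = 4*34 = 136)
((39 + L)/((5*0)*4 - 44) - 98)**2 = ((39 + 136)/((5*0)*4 - 44) - 98)**2 = (175/(0*4 - 44) - 98)**2 = (175/(0 - 44) - 98)**2 = (175/(-44) - 98)**2 = (175*(-1/44) - 98)**2 = (-175/44 - 98)**2 = (-4487/44)**2 = 20133169/1936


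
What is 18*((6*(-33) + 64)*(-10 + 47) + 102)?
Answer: -87408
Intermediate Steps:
18*((6*(-33) + 64)*(-10 + 47) + 102) = 18*((-198 + 64)*37 + 102) = 18*(-134*37 + 102) = 18*(-4958 + 102) = 18*(-4856) = -87408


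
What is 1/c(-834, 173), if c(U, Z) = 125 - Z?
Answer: -1/48 ≈ -0.020833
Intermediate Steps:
1/c(-834, 173) = 1/(125 - 1*173) = 1/(125 - 173) = 1/(-48) = -1/48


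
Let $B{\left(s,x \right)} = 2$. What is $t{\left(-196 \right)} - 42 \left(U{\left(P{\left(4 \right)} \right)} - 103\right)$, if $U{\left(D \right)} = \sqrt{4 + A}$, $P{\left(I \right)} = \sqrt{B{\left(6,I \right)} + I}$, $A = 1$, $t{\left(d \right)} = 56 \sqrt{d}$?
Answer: $4326 - 42 \sqrt{5} + 784 i \approx 4232.1 + 784.0 i$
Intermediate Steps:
$P{\left(I \right)} = \sqrt{2 + I}$
$U{\left(D \right)} = \sqrt{5}$ ($U{\left(D \right)} = \sqrt{4 + 1} = \sqrt{5}$)
$t{\left(-196 \right)} - 42 \left(U{\left(P{\left(4 \right)} \right)} - 103\right) = 56 \sqrt{-196} - 42 \left(\sqrt{5} - 103\right) = 56 \cdot 14 i - 42 \left(-103 + \sqrt{5}\right) = 784 i + \left(4326 - 42 \sqrt{5}\right) = 4326 - 42 \sqrt{5} + 784 i$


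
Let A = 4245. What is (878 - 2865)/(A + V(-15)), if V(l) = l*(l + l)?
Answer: -1987/4695 ≈ -0.42322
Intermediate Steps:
V(l) = 2*l² (V(l) = l*(2*l) = 2*l²)
(878 - 2865)/(A + V(-15)) = (878 - 2865)/(4245 + 2*(-15)²) = -1987/(4245 + 2*225) = -1987/(4245 + 450) = -1987/4695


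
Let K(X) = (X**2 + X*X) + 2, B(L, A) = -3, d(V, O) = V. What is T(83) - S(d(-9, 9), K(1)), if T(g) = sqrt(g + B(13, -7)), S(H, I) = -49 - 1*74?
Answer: 123 + 4*sqrt(5) ≈ 131.94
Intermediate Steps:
K(X) = 2 + 2*X**2 (K(X) = (X**2 + X**2) + 2 = 2*X**2 + 2 = 2 + 2*X**2)
S(H, I) = -123 (S(H, I) = -49 - 74 = -123)
T(g) = sqrt(-3 + g) (T(g) = sqrt(g - 3) = sqrt(-3 + g))
T(83) - S(d(-9, 9), K(1)) = sqrt(-3 + 83) - 1*(-123) = sqrt(80) + 123 = 4*sqrt(5) + 123 = 123 + 4*sqrt(5)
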